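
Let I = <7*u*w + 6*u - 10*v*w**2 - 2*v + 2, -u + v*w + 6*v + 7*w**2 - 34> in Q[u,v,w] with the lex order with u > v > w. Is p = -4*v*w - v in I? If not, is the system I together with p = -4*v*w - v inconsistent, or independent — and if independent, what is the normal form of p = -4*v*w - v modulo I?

-4*v*w - v is independent of I; its normal form modulo I is -4*v*w - v.

First compute the reduced Gröbner basis of I by Buchberger's algorithm.
f_1 = 7*u*w + 6*u - 10*v*w**2 - 2*v + 2, LT = u*w.
f_2 = -u + v*w + 6*v + 7*w**2 - 34, LT = u.

S(f_1,f_2): lcm = u*w. S = 6/7*u - 3/7*v*w**2 + 6*v*w - 2/7*v + 7*w**3 - 34*w + 2/7.
  leading term u: subtract (-6/7)·f_2 from 6/7*u - 3/7*v*w**2 + 6*v*w - 2/7*v + 7*w**3 - 34*w + 2/7 → -3/7*v*w**2 + 48/7*v*w + 34/7*v + 7*w**3 + 6*w**2 - 34*w - 202/7
  leading term v*w**2: no divisor's leading term divides it; move -3/7*v*w**2 to the remainder.
  leading term v*w: no divisor's leading term divides it; move 48/7*v*w to the remainder.
  leading term v: no divisor's leading term divides it; move 34/7*v to the remainder.
  leading term w**3: no divisor's leading term divides it; move 7*w**3 to the remainder.
  leading term w**2: no divisor's leading term divides it; move 6*w**2 to the remainder.
  leading term w: no divisor's leading term divides it; move -34*w to the remainder.
  leading term 1: no divisor's leading term divides it; move -202/7 to the remainder.
  remainder -3/7*v*w**2 + 48/7*v*w + 34/7*v + 7*w**3 + 6*w**2 - 34*w - 202/7 ≠ 0; add h_3 = -3/7*v*w**2 + 48/7*v*w + 34/7*v + 7*w**3 + 6*w**2 - 34*w - 202/7 to the basis.

The other S-polynomials (S(f_1,h_3), S(f_2,h_3)) all reduce to 0 modulo the current basis, so we have a Gröbner basis.
Inter-reduce: drop elements whose leading term is divisible by another's, tail-reduce, and make monic.
Reduced Gröbner basis: {u - v*w - 6*v - 7*w**2 + 34, v*w**2 - 16*v*w - 34/3*v - 49/3*w**3 - 14*w**2 + 238/3*w + 202/3}.
Label its elements g_1 = u - v*w - 6*v - 7*w**2 + 34, g_2 = v*w**2 - 16*v*w - 34/3*v - 49/3*w**3 - 14*w**2 + 238/3*w + 202/3.

Reduce p = -4*v*w - v modulo G:
  leading term v*w: no divisor's leading term divides it; move -4*v*w to the remainder.
  leading term v: no divisor's leading term divides it; move -v to the remainder.
  normal form = -4*v*w - v.
The normal form is nonzero, so p ∉ I. Since p minus its normal form lies in I, I + (p) = I + (r) where r = -4*v*w - v; decide whether this ideal is the whole ring.
Run Buchberger on G together with r (pairs among the g_i already reduce to 0 since G is a Gröbner basis):
g_1 = u - v*w - 6*v - 7*w**2 + 34, LT = u.
g_2 = v*w**2 - 16*v*w - 34/3*v - 49/3*w**3 - 14*w**2 + 238/3*w + 202/3, LT = v*w**2.
r = -4*v*w - v, LT = v*w.

S(g_2,r): lcm = v*w**2. S = -65/4*v*w - 34/3*v - 49/3*w**3 - 14*w**2 + 238/3*w + 202/3.
  leading term v*w: subtract (65/16)·r from -65/4*v*w - 34/3*v - 49/3*w**3 - 14*w**2 + 238/3*w + 202/3 → -349/48*v - 49/3*w**3 - 14*w**2 + 238/3*w + 202/3
  leading term v: no divisor's leading term divides it; move -349/48*v to the remainder.
  leading term w**3: no divisor's leading term divides it; move -49/3*w**3 to the remainder.
  leading term w**2: no divisor's leading term divides it; move -14*w**2 to the remainder.
  leading term w: no divisor's leading term divides it; move 238/3*w to the remainder.
  leading term 1: no divisor's leading term divides it; move 202/3 to the remainder.
  remainder -349/48*v - 49/3*w**3 - 14*w**2 + 238/3*w + 202/3 ≠ 0; add m_4 = -349/48*v - 49/3*w**3 - 14*w**2 + 238/3*w + 202/3 to the basis.

S(g_2,m_4): lcm = v*w**2. S = -16*v*w - 34/3*v - 784/349*w**5 - 672/349*w**4 - 5677/1047*w**3 - 1654/349*w**2 + 238/3*w + 202/3.
  leading term v*w: subtract (4)·r from -16*v*w - 34/3*v - 784/349*w**5 - 672/349*w**4 - 5677/1047*w**3 - 1654/349*w**2 + 238/3*w + 202/3 → -22/3*v - 784/349*w**5 - 672/349*w**4 - 5677/1047*w**3 - 1654/349*w**2 + 238/3*w + 202/3
  leading term v: subtract (352/349)·m_4 from -22/3*v - 784/349*w**5 - 672/349*w**4 - 5677/1047*w**3 - 1654/349*w**2 + 238/3*w + 202/3 → -784/349*w**5 - 672/349*w**4 + 3857/349*w**3 + 3274/349*w**2 - 238/349*w - 202/349
  leading term w**5: no divisor's leading term divides it; move -784/349*w**5 to the remainder.
  leading term w**4: no divisor's leading term divides it; move -672/349*w**4 to the remainder.
  leading term w**3: no divisor's leading term divides it; move 3857/349*w**3 to the remainder.
  leading term w**2: no divisor's leading term divides it; move 3274/349*w**2 to the remainder.
  leading term w: no divisor's leading term divides it; move -238/349*w to the remainder.
  leading term 1: no divisor's leading term divides it; move -202/349 to the remainder.
  remainder -784/349*w**5 - 672/349*w**4 + 3857/349*w**3 + 3274/349*w**2 - 238/349*w - 202/349 ≠ 0; add m_5 = -784/349*w**5 - 672/349*w**4 + 3857/349*w**3 + 3274/349*w**2 - 238/349*w - 202/349 to the basis.

S(r,m_4): lcm = v*w. S = 1/4*v - 784/349*w**4 - 672/349*w**3 + 3808/349*w**2 + 3232/349*w.
  leading term v: subtract (-12/349)·m_4 from 1/4*v - 784/349*w**4 - 672/349*w**3 + 3808/349*w**2 + 3232/349*w → -784/349*w**4 - 868/349*w**3 + 3640/349*w**2 + 4184/349*w + 808/349
  leading term w**4: no divisor's leading term divides it; move -784/349*w**4 to the remainder.
  leading term w**3: no divisor's leading term divides it; move -868/349*w**3 to the remainder.
  leading term w**2: no divisor's leading term divides it; move 3640/349*w**2 to the remainder.
  leading term w: no divisor's leading term divides it; move 4184/349*w to the remainder.
  leading term 1: no divisor's leading term divides it; move 808/349 to the remainder.
  remainder -784/349*w**4 - 868/349*w**3 + 3640/349*w**2 + 4184/349*w + 808/349 ≠ 0; add m_6 = -784/349*w**4 - 868/349*w**3 + 3640/349*w**2 + 4184/349*w + 808/349 to the basis.

The other S-polynomials (S(g_1,g_2), S(g_1,r), S(g_1,m_4), S(g_1,m_5), S(g_2,m_5), S(r,m_5), S(m_4,m_5), S(g_1,m_6), S(g_2,m_6), S(r,m_6), S(m_4,m_6), S(m_5,m_6)) all reduce to 0 modulo the current basis, so we have a Gröbner basis.
Inter-reduce: drop elements whose leading term is divisible by another's, tail-reduce, and make monic.
Reduced Gröbner basis: {u + 4508/349*w**3 + 1421/349*w**2 - 21896/349*w - 6718/349, v + 784/349*w**3 + 672/349*w**2 - 3808/349*w - 3232/349, w**4 + 31/28*w**3 - 65/14*w**2 - 523/98*w - 101/98}.
The reduced Gröbner basis of I + (p) is {u + 4508/349*w**3 + 1421/349*w**2 - 21896/349*w - 6718/349, v + 784/349*w**3 + 672/349*w**2 - 3808/349*w - 3232/349, w**4 + 31/28*w**3 - 65/14*w**2 - 523/98*w - 101/98} ≠ {1}, a proper ideal, so the enlarged system stays consistent: p is independent of I, with normal form -4*v*w - v.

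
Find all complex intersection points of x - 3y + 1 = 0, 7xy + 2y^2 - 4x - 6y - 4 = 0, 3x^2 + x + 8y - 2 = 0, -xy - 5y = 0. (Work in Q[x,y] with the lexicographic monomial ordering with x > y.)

Compute a lex Gröbner basis by Buchberger's algorithm.
f_1 = x - 3y + 1, LT = x.
f_2 = 7xy - 4x + 2y^2 - 6y - 4, LT = xy.
f_3 = 3x^2 + x + 8y - 2, LT = x^2.
f_4 = -xy - 5y, LT = xy.

S(f_1,f_2): lcm = xy. S = 4/7x - 23/7y^2 + 13/7y + 4/7.
  leading term x: subtract (4/7)·f_1 from 4/7x - 23/7y^2 + 13/7y + 4/7 → -23/7y^2 + 25/7y
  leading term y^2: no divisor's leading term divides it; move -23/7y^2 to the remainder.
  leading term y: no divisor's leading term divides it; move 25/7y to the remainder.
  remainder -23/7y^2 + 25/7y ≠ 0; add h_5 = -23/7y^2 + 25/7y to the basis.

S(f_1,f_3): lcm = x^2. S = -3xy + 2/3x - 8/3y + 2/3.
  leading term xy: subtract (-3y)·f_1 from -3xy + 2/3x - 8/3y + 2/3 → 2/3x - 9y^2 + 1/3y + 2/3
  leading term x: subtract (2/3)·f_1 from 2/3x - 9y^2 + 1/3y + 2/3 → -9y^2 + 7/3y
  leading term y^2: subtract (63/23)·h_5 from -9y^2 + 7/3y → -514/69y
  leading term y: no divisor's leading term divides it; move -514/69y to the remainder.
  remainder -514/69y ≠ 0; add h_6 = -514/69y to the basis.

S(f_1,f_4): lcm = xy. S = -3y^2 - 4y.
  leading term y^2: subtract (21/23)·h_5 from -3y^2 - 4y → -167/23y
  leading term y: subtract (501/514)·h_6 from -167/23y → 0
  remainder 0.

S(f_2,f_3): lcm = x^2y. S = -4/7x^2 + 2/7xy^2 - 25/21xy - 4/7x - 8/3y^2 + 2/3y.
  leading term x^2: subtract (-4/7x)·f_1 from -4/7x^2 + 2/7xy^2 - 25/21xy - 4/7x - 8/3y^2 + 2/3y → 2/7xy^2 - 61/21xy - 8/3y^2 + 2/3y
  leading term xy^2: subtract (2/7y^2)·f_1 from 2/7xy^2 - 61/21xy - 8/3y^2 + 2/3y → -61/21xy + 6/7y^3 - 62/21y^2 + 2/3y
  leading term xy: subtract (-61/21y)·f_1 from -61/21xy + 6/7y^3 - 62/21y^2 + 2/3y → 6/7y^3 - 35/3y^2 + 25/7y
  leading term y^3: subtract (-6/23y)·h_5 from 6/7y^3 - 35/3y^2 + 25/7y → -5185/483y^2 + 25/7y
  leading term y^2: subtract (5185/1587)·h_5 from -5185/483y^2 + 25/7y → -12850/1587y
  leading term y: subtract (25/23)·h_6 from -12850/1587y → 0
  remainder 0.

S(f_2,f_4): lcm = xy. S = -4/7x + 2/7y^2 - 41/7y - 4/7.
  leading term x: subtract (-4/7)·f_1 from -4/7x + 2/7y^2 - 41/7y - 4/7 → 2/7y^2 - 53/7y
  leading term y^2: subtract (-2/23)·h_5 from 2/7y^2 - 53/7y → -167/23y
  leading term y: subtract (501/514)·h_6 from -167/23y → 0
  remainder 0.

S(f_3,f_4): lcm = x^2y. S = -14/3xy + 8/3y^2 - 2/3y.
  leading term xy: subtract (-14/3y)·f_1 from -14/3xy + 8/3y^2 - 2/3y → -34/3y^2 + 4y
  leading term y^2: subtract (238/69)·h_5 from -34/3y^2 + 4y → -574/69y
  leading term y: subtract (287/257)·h_6 from -574/69y → 0
  remainder 0.

S(f_1,h_5): leading monomials are coprime, so the S-polynomial reduces to 0 (Buchberger's first criterion).
S(f_2,h_5): lcm = xy^2. S = 83/161xy + 2/7y^3 - 6/7y^2 - 4/7y.
  leading term xy: subtract (83/161y)·f_1 from 83/161xy + 2/7y^3 - 6/7y^2 - 4/7y → 2/7y^3 + 111/161y^2 - 25/23y
  leading term y^3: subtract (-2/23y)·h_5 from 2/7y^3 + 111/161y^2 - 25/23y → y^2 - 25/23y
  leading term y^2: subtract (-7/23)·h_5 from y^2 - 25/23y → 0
  remainder 0.

S(f_3,h_5): leading monomials are coprime, so the S-polynomial reduces to 0 (Buchberger's first criterion).
S(f_4,h_5): lcm = xy^2. S = 25/23xy + 5y^2.
  leading term xy: subtract (25/23y)·f_1 from 25/23xy + 5y^2 → 190/23y^2 - 25/23y
  leading term y^2: subtract (-1330/529)·h_5 from 190/23y^2 - 25/23y → 4175/529y
  leading term y: subtract (-12525/11822)·h_6 from 4175/529y → 0
  remainder 0.

S(f_1,h_6): leading monomials are coprime, so the S-polynomial reduces to 0 (Buchberger's first criterion).
S(f_2,h_6): lcm = xy. S = -4/7x + 2/7y^2 - 6/7y - 4/7.
  leading term x: subtract (-4/7)·f_1 from -4/7x + 2/7y^2 - 6/7y - 4/7 → 2/7y^2 - 18/7y
  leading term y^2: subtract (-2/23)·h_5 from 2/7y^2 - 18/7y → -52/23y
  leading term y: subtract (78/257)·h_6 from -52/23y → 0
  remainder 0.

S(f_3,h_6): leading monomials are coprime, so the S-polynomial reduces to 0 (Buchberger's first criterion).
S(f_4,h_6): lcm = xy. S = 5y.
  leading term y: subtract (-345/514)·h_6 from 5y → 0
  remainder 0.

S(h_5,h_6): lcm = y^2. S = -25/23y.
  leading term y: subtract (75/514)·h_6 from -25/23y → 0
  remainder 0.

Every S-polynomial of the final basis reduces to 0, so we have a Gröbner basis.
Inter-reduce: drop elements whose leading term is divisible by another's, tail-reduce, and make monic.
Reduced Gröbner basis: {x + 1, y}.

Elimination: the polynomial y lies in the elimination ideal for y, so y ∈ {0}. For each such y, the remaining basis elements (now univariate) give the rest of the solution.
  y = 0: the earlier basis element becomes x + 1 = 0, giving x = -1 — point (-1, 0).
Substituting each solution back into the original system confirms all equations vanish.

{(-1, 0)}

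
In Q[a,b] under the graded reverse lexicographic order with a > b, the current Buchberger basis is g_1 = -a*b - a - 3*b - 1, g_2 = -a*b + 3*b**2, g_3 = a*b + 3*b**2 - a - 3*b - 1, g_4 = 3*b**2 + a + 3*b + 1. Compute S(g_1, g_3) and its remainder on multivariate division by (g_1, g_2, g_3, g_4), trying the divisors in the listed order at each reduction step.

S(g_1, g_3) = -3*b**2 + 2*a + 6*b + 2; remainder on division = 3*a + 9*b + 3.

lcm(LM(g_1), LM(g_3)) = a*b.
S = (lcm/LT(g_1))·g_1 − (lcm/LT(g_3))·g_3 = -3*b**2 + 2*a + 6*b + 2.
Reduce S modulo (g_1, g_2, g_3, g_4) in that order:
  leading term b**2: subtract (-1)·g_4 from -3*b**2 + 2*a + 6*b + 2 → 3*a + 9*b + 3
  leading term a: no divisor's leading term divides it; move 3*a to the remainder.
  leading term b: no divisor's leading term divides it; move 9*b to the remainder.
  leading term 1: no divisor's leading term divides it; move 3 to the remainder.
The remainder 3*a + 9*b + 3 is nonzero, so it would be added as the next basis element.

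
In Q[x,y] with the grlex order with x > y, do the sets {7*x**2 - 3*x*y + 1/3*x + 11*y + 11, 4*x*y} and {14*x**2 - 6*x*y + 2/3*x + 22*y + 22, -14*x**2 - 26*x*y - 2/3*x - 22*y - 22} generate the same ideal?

Yes, the ideals are equal.

For a fixed monomial order, each ideal has a unique reduced Gröbner basis; comparing bases decides equality.
Buchberger on the first generating set:
f_1 = 7*x**2 - 3*x*y + 1/3*x + 11*y + 11, LT = x**2.
f_2 = 4*x*y, LT = x*y.

S(f_1,f_2): lcm = x**2*y. S = -3/7*x*y**2 + 1/21*x*y + 11/7*y**2 + 11/7*y.
  reduce S modulo (f_1, f_2):
  remainder 11/7*y**2 + 11/7*y ≠ 0; add g_3 = 11/7*y**2 + 11/7*y to the basis.

The other S-polynomials (S(f_1,g_3), S(f_2,g_3)) all reduce to 0 modulo the current basis, so we have a Gröbner basis.
Inter-reduce: drop elements whose leading term is divisible by another's, tail-reduce, and make monic.
Reduced Gröbner basis: {x**2 + 1/21*x + 11/7*y + 11/7, x*y, y**2 + y}.

Buchberger on the second generating set:
h_1 = 14*x**2 - 6*x*y + 2/3*x + 22*y + 22, LT = x**2.
h_2 = -14*x**2 - 26*x*y - 2/3*x - 22*y - 22, LT = x**2.

S(h_1,h_2): lcm = x**2. S = -16/7*x*y.
  reduce S modulo (h_1, h_2):
  remainder -16/7*x*y ≠ 0; add k_3 = -16/7*x*y to the basis.

S(h_1,k_3): lcm = x**2*y. S = -3/7*x*y**2 + 1/21*x*y + 11/7*y**2 + 11/7*y.
  reduce S modulo (h_1, h_2, k_3):
  remainder 11/7*y**2 + 11/7*y ≠ 0; add k_4 = 11/7*y**2 + 11/7*y to the basis.

The other S-polynomials (S(h_2,k_3), S(h_1,k_4), S(h_2,k_4), S(k_3,k_4)) all reduce to 0 modulo the current basis, so we have a Gröbner basis.
Inter-reduce: drop elements whose leading term is divisible by another's, tail-reduce, and make monic.
Reduced Gröbner basis: {x**2 + 1/21*x + 11/7*y + 11/7, x*y, y**2 + y}.

Same reduced basis, so the two generating sets span the same ideal.
The choice of monomial ordering does not affect the verdict — as long as both bases are computed under the same ordering, their equality decides ideal equality.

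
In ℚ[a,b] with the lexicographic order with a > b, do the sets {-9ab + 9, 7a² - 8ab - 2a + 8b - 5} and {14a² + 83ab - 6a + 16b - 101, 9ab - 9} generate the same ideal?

Equality of ideals is decidable: compute both reduced Gröbner bases (unique for the ordering) and check whether they agree.
Buchberger on the first generating set:
f_1 = -9ab + 9, LT = ab.
f_2 = 7a² - 8ab - 2a + 8b - 5, LT = a².

S(f_1,f_2): lcm = a²b. S = 8/7ab² + 2/7ab - a - 8/7b² + 5/7b.
  leading term ab²: subtract (-8/63b)·f_1 from 8/7ab² + 2/7ab - a - 8/7b² + 5/7b → 2/7ab - a - 8/7b² + 13/7b
  leading term ab: subtract (-2/63)·f_1 from 2/7ab - a - 8/7b² + 13/7b → -a - 8/7b² + 13/7b + 2/7
  leading term a: no divisor's leading term divides it; move -a to the remainder.
  leading term b²: no divisor's leading term divides it; move -8/7b² to the remainder.
  leading term b: no divisor's leading term divides it; move 13/7b to the remainder.
  leading term 1: no divisor's leading term divides it; move 2/7 to the remainder.
  remainder -a - 8/7b² + 13/7b + 2/7 ≠ 0; add g_3 = -a - 8/7b² + 13/7b + 2/7 to the basis.

S(f_1,g_3): lcm = ab. S = -8/7b³ + 13/7b² + 2/7b - 1.
  leading term b³: no divisor's leading term divides it; move -8/7b³ to the remainder.
  leading term b²: no divisor's leading term divides it; move 13/7b² to the remainder.
  leading term b: no divisor's leading term divides it; move 2/7b to the remainder.
  leading term 1: no divisor's leading term divides it; move -1 to the remainder.
  remainder -8/7b³ + 13/7b² + 2/7b - 1 ≠ 0; add g_4 = -8/7b³ + 13/7b² + 2/7b - 1 to the basis.

S(f_2,g_3): lcm = a². S = -8/7ab² + 5/7ab + 8/7b - 5/7.
  leading term ab²: subtract (8/63b)·f_1 from -8/7ab² + 5/7ab + 8/7b - 5/7 → 5/7ab - 5/7
  leading term ab: subtract (-5/63)·f_1 from 5/7ab - 5/7 → 0
  remainder 0.

S(f_1,g_4): lcm = ab³. S = 13/8ab² + ¼ab - ⅞a - b².
  leading term ab²: subtract (-13/72b)·f_1 from 13/8ab² + ¼ab - ⅞a - b² → ¼ab - ⅞a - b² + 13/8b
  leading term ab: subtract (-1/36)·f_1 from ¼ab - ⅞a - b² + 13/8b → -⅞a - b² + 13/8b + ¼
  leading term a: subtract (⅞)·g_3 from -⅞a - b² + 13/8b + ¼ → 0
  remainder 0.

S(f_2,g_4): leading monomials are coprime, so the S-polynomial reduces to 0 (Buchberger's first criterion).
S(g_3,g_4): leading monomials are coprime, so the S-polynomial reduces to 0 (Buchberger's first criterion).
Every S-polynomial of the final basis reduces to 0, so we have a Gröbner basis.
Inter-reduce: drop elements whose leading term is divisible by another's, tail-reduce, and make monic.
Reduced Gröbner basis: {a + 8/7b² - 13/7b - 2/7, b³ - 13/8b² - ¼b + ⅞}.

Buchberger on the second generating set:
h_1 = 14a² + 83ab - 6a + 16b - 101, LT = a².
h_2 = 9ab - 9, LT = ab.

S(h_1,h_2): lcm = a²b. S = 83/14ab² - 3/7ab + a + 8/7b² - 101/14b.
  leading term ab²: subtract (83/126b)·h_2 from 83/14ab² - 3/7ab + a + 8/7b² - 101/14b → -3/7ab + a + 8/7b² - 9/7b
  leading term ab: subtract (-1/21)·h_2 from -3/7ab + a + 8/7b² - 9/7b → a + 8/7b² - 9/7b - 3/7
  leading term a: no divisor's leading term divides it; move a to the remainder.
  leading term b²: no divisor's leading term divides it; move 8/7b² to the remainder.
  leading term b: no divisor's leading term divides it; move -9/7b to the remainder.
  leading term 1: no divisor's leading term divides it; move -3/7 to the remainder.
  remainder a + 8/7b² - 9/7b - 3/7 ≠ 0; add k_3 = a + 8/7b² - 9/7b - 3/7 to the basis.

S(h_1,k_3): lcm = a². S = -8/7ab² + 101/14ab + 8/7b - 101/14.
  leading term ab²: subtract (-8/63b)·h_2 from -8/7ab² + 101/14ab + 8/7b - 101/14 → 101/14ab - 101/14
  leading term ab: subtract (101/126)·h_2 from 101/14ab - 101/14 → 0
  remainder 0.

S(h_2,k_3): lcm = ab. S = -8/7b³ + 9/7b² + 3/7b - 1.
  leading term b³: no divisor's leading term divides it; move -8/7b³ to the remainder.
  leading term b²: no divisor's leading term divides it; move 9/7b² to the remainder.
  leading term b: no divisor's leading term divides it; move 3/7b to the remainder.
  leading term 1: no divisor's leading term divides it; move -1 to the remainder.
  remainder -8/7b³ + 9/7b² + 3/7b - 1 ≠ 0; add k_4 = -8/7b³ + 9/7b² + 3/7b - 1 to the basis.

S(h_1,k_4): leading monomials are coprime, so the S-polynomial reduces to 0 (Buchberger's first criterion).
S(h_2,k_4): lcm = ab³. S = 9/8ab² + ⅜ab - ⅞a - b².
  leading term ab²: subtract (⅛b)·h_2 from 9/8ab² + ⅜ab - ⅞a - b² → ⅜ab - ⅞a - b² + 9/8b
  leading term ab: subtract (1/24)·h_2 from ⅜ab - ⅞a - b² + 9/8b → -⅞a - b² + 9/8b + ⅜
  leading term a: subtract (-⅞)·k_3 from -⅞a - b² + 9/8b + ⅜ → 0
  remainder 0.

S(k_3,k_4): leading monomials are coprime, so the S-polynomial reduces to 0 (Buchberger's first criterion).
Every S-polynomial of the final basis reduces to 0, so we have a Gröbner basis.
Inter-reduce: drop elements whose leading term is divisible by another's, tail-reduce, and make monic.
Reduced Gröbner basis: {a + 8/7b² - 9/7b - 3/7, b³ - 9/8b² - ⅜b + ⅞}.

The bases are distinct; the ideals are different.

No, the ideals differ.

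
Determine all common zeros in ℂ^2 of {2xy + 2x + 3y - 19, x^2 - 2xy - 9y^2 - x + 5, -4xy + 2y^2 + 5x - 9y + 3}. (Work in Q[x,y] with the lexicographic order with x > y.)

Compute a lex Gröbner basis by Buchberger's algorithm.
f_1 = 2xy + 2x + 3y - 19, LT = xy.
f_2 = x^2 - 2xy - x - 9y^2 + 5, LT = x^2.
f_3 = -4xy + 5x + 2y^2 - 9y + 3, LT = xy.

S(f_1,f_2): lcm = x^2y. S = x^2 + 2xy^2 + 5/2xy - 19/2x + 9y^3 - 5y.
  reduce S modulo (f_1, f_2, f_3):
  remainder -11x + 9y^3 + 6y^2 + 41/4y + 75/4 ≠ 0; add h_4 = -11x + 9y^3 + 6y^2 + 41/4y + 75/4 to the basis.

S(f_1,f_3): lcm = xy. S = 9/4x + 1/2y^2 - 3/4y - 35/4.
  reduce S modulo (f_1, f_2, f_3, h_4):
  remainder 81/44y^3 + 19/11y^2 + 237/176y - 865/176 ≠ 0; add h_5 = 81/44y^3 + 19/11y^2 + 237/176y - 865/176 to the basis.

S(f_2,f_3): lcm = x^2y. S = 5/4x^2 - 3/2xy^2 - 13/4xy + 3/4x - 9y^3 + 5y.
  reduce S modulo (f_1, f_2, f_3, h_4, h_5):
  remainder 65/3y^2 - 27/8y - 439/24 ≠ 0; add h_6 = 65/3y^2 - 27/8y - 439/24 to the basis.

S(f_1,h_4): lcm = xy. S = x + 9/11y^4 + 6/11y^3 + 41/44y^2 + 141/44y - 19/2.
  reduce S modulo (f_1, f_2, f_3, h_4, h_5, h_6):
  remainder 749891/126360y - 749891/126360 ≠ 0; add h_7 = 749891/126360y - 749891/126360 to the basis.

The other S-polynomials (S(f_2,h_4), S(f_3,h_4), S(f_1,h_5), S(f_2,h_5), S(f_3,h_5), S(h_4,h_5), S(f_1,h_6), S(f_2,h_6), S(f_3,h_6), S(h_4,h_6), S(h_5,h_6), S(f_1,h_7), S(f_2,h_7), S(f_3,h_7), S(h_4,h_7), S(h_5,h_7), S(h_6,h_7)) all reduce to 0 modulo the current basis, so we have a Gröbner basis.
Inter-reduce: drop elements whose leading term is divisible by another's, tail-reduce, and make monic.
Reduced Gröbner basis: {x - 4, y - 1}.

From the last basis element, y - 1 = 0, so y takes values in {1}. Each choice, substituted upward through the basis, yields the corresponding point(s) of the solution set.
  y = 1: the earlier basis element becomes x - 4 = 0, giving x = 4 — point (4, 1).
A lex Gröbner basis triangularizes the system, enabling back-substitution.

{(4, 1)}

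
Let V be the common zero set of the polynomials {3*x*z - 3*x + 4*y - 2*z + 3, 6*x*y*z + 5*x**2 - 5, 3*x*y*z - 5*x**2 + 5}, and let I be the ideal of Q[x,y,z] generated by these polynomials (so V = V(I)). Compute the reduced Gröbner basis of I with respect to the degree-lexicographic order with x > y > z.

f_1 = 3*x*z - 3*x + 4*y - 2*z + 3, LT = x*z.
f_2 = 6*x*y*z + 5*x**2 - 5, LT = x*y*z.
f_3 = 3*x*y*z - 5*x**2 + 5, LT = x*y*z.

S(f_1,f_2): lcm = x*y*z. S = -5/6*x**2 - x*y + 4/3*y**2 - 2/3*y*z + y + 5/6.
  reduce S modulo (f_1, f_2, f_3):
  remainder -5/6*x**2 - x*y + 4/3*y**2 - 2/3*y*z + y + 5/6 ≠ 0; add g_4 = -5/6*x**2 - x*y + 4/3*y**2 - 2/3*y*z + y + 5/6 to the basis.

S(f_1,f_3): lcm = x*y*z. S = 5/3*x**2 - x*y + 4/3*y**2 - 2/3*y*z + y - 5/3.
  reduce S modulo (f_1, f_2, f_3, g_4):
  remainder -3*x*y + 4*y**2 - 2*y*z + 3*y ≠ 0; add g_5 = -3*x*y + 4*y**2 - 2*y*z + 3*y to the basis.

S(f_1,g_4): lcm = x**2*z. S = -6/5*x*y*z + 8/5*y**2*z - 4/5*y*z**2 - x**2 + 4/3*x*y - 2/3*x*z + 6/5*y*z + x + z.
  reduce S modulo (f_1, f_2, f_3, g_4, g_5):
  remainder 8/5*y**2*z - 4/5*y*z**2 + 16/9*y**2 + 14/45*y*z + 1/3*x + 20/9*y + 5/9*z - 1/3 ≠ 0; add g_6 = 8/5*y**2*z - 4/5*y*z**2 + 16/9*y**2 + 14/45*y*z + 1/3*x + 20/9*y + 5/9*z - 1/3 to the basis.

S(f_3,g_4): lcm = x**2*y*z. S = -6/5*x*y**2*z + 8/5*y**3*z - 4/5*y**2*z**2 - 5/3*x**3 + 6/5*y**2*z + y*z + 5/3*x.
  reduce S modulo (f_1, f_2, f_3, g_4, g_5, g_6):
  remainder -16/3*y**3 + 4/3*y*z**2 - 296/27*y**2 + 40/27*y*z - 5/9*x - 100/27*y - 25/27*z + 5/9 ≠ 0; add g_7 = -16/3*y**3 + 4/3*y*z**2 - 296/27*y**2 + 40/27*y*z - 5/9*x - 100/27*y - 25/27*z + 5/9 to the basis.

S(f_1,g_5): lcm = x*y*z. S = 4/3*y**2*z - 2/3*y*z**2 - x*y + 4/3*y**2 + 1/3*y*z + y.
  reduce S modulo (f_1, f_2, f_3, g_4, g_5, g_6, g_7):
  remainder -40/27*y**2 + 20/27*y*z - 5/18*x - 50/27*y - 25/54*z + 5/18 ≠ 0; add g_8 = -40/27*y**2 + 20/27*y*z - 5/18*x - 50/27*y - 25/54*z + 5/18 to the basis.

S(g_5,g_6): lcm = x*y**2*z. S = 1/2*x*y*z**2 - 4/3*y**3*z + 2/3*y**2*z**2 - 10/9*x*y**2 - 7/36*x*y*z - y**2*z - 5/24*x**2 - 25/18*x*y - 25/72*x*z + 5/24*x.
  reduce S modulo (f_1, f_2, f_3, g_4, g_5, g_6, g_7, g_8):
  remainder 5/6*y*z ≠ 0; add g_9 = 5/6*y*z to the basis.

S(f_2,g_8): lcm = x*y**2*z. S = 1/2*x*y*z**2 + 5/6*x**2*y - 3/16*x**2*z - 5/4*x*y*z - 5/16*x*z**2 + 3/16*x*z - 5/6*y.
  reduce S modulo (f_1, f_2, f_3, g_4, g_5, g_6, g_7, g_8, g_9):
  remainder -5/24*z**2 - 1/8*x + 1/6*y + 1/24*z + 1/8 ≠ 0; add g_10 = -5/24*z**2 - 1/8*x + 1/6*y + 1/24*z + 1/8 to the basis.

The other S-polynomials (S(f_2,f_3), S(f_2,g_4), S(f_2,g_5), S(f_3,g_5), S(g_4,g_5), S(f_1,g_6), S(f_2,g_6), S(f_3,g_6), S(g_4,g_6), S(f_1,g_7), S(f_2,g_7), S(f_3,g_7), S(g_4,g_7), S(g_5,g_7), S(g_6,g_7), S(f_1,g_8), S(f_3,g_8), S(g_4,g_8), S(g_5,g_8), S(g_6,g_8), S(g_7,g_8), S(f_1,g_9), S(f_2,g_9), S(f_3,g_9), S(g_4,g_9), S(g_5,g_9), S(g_6,g_9), S(g_7,g_9), S(g_8,g_9), S(f_1,g_10), S(f_2,g_10), S(f_3,g_10), S(g_4,g_10), S(g_5,g_10), S(g_6,g_10), S(g_7,g_10), S(g_8,g_10), S(g_9,g_10)) all reduce to 0 modulo the current basis, so we have a Gröbner basis.
Inter-reduce: drop elements whose leading term is divisible by another's, tail-reduce, and make monic.

G = {x**2 - 1, x*y + 1/4*x + 2/3*y + 5/12*z - 1/4, x*z - x + 4/3*y - 2/3*z + 1, y**2 + 3/16*x + 5/4*y + 5/16*z - 3/16, y*z, z**2 + 3/5*x - 4/5*y - 1/5*z - 3/5}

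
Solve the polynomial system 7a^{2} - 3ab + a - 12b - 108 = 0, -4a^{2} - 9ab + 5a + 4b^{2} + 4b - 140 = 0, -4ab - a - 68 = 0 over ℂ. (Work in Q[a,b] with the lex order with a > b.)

{(-4, 4)}

Compute a lex Gröbner basis by Buchberger's algorithm.
f_1 = 7a^{2} - 3ab + a - 12b - 108, LT = a^{2}.
f_2 = -4a^{2} - 9ab + 5a + 4b^{2} + 4b - 140, LT = a^{2}.
f_3 = -4ab - a - 68, LT = ab.

S(f_1,f_2): lcm = a^{2}. S = -\tfrac{75}{28}ab + \tfrac{39}{28}a + b^{2} - \tfrac{5}{7}b - \tfrac{353}{7}.
  reduce S modulo (f_1, f_2, f_3):
  remainder \tfrac{33}{16}a + b^{2} - \tfrac{5}{7}b - \tfrac{137}{28} ≠ 0; add h_4 = \tfrac{33}{16}a + b^{2} - \tfrac{5}{7}b - \tfrac{137}{28} to the basis.

S(f_1,f_3): lcm = a^{2}b. S = -\tfrac{1}{4}a^{2} - \tfrac{3}{7}ab^{2} + \tfrac{1}{7}ab - 17a - \tfrac{12}{7}b^{2} - \tfrac{108}{7}b.
  reduce S modulo (f_1, f_2, f_3, h_4):
  remainder \tfrac{1508}{231}b^{2} - \tfrac{3340}{231}b - \tfrac{10768}{231} ≠ 0; add h_5 = \tfrac{1508}{231}b^{2} - \tfrac{3340}{231}b - \tfrac{10768}{231} to the basis.

S(f_2,f_3): lcm = a^{2}b. S = -\tfrac{1}{4}a^{2} + \tfrac{9}{4}ab^{2} - \tfrac{5}{4}ab - 17a - b^{3} - b^{2} + 35b.
  reduce S modulo (f_1, f_2, f_3, h_4, h_5):
  remainder -\tfrac{23664399}{3979612}b + \tfrac{23664399}{994903} ≠ 0; add h_6 = -\tfrac{23664399}{3979612}b + \tfrac{23664399}{994903} to the basis.

The other S-polynomials (S(f_1,h_4), S(f_2,h_4), S(f_3,h_4), S(f_1,h_5), S(f_2,h_5), S(f_3,h_5), S(h_4,h_5), S(f_1,h_6), S(f_2,h_6), S(f_3,h_6), S(h_4,h_6), S(h_5,h_6)) all reduce to 0 modulo the current basis, so we have a Gröbner basis.
Inter-reduce: drop elements whose leading term is divisible by another's, tail-reduce, and make monic.
Reduced Gröbner basis: {a + 4, b - 4}.

Elimination: the polynomial b - 4 lies in the elimination ideal for b, so b ∈ {4}. For each such b, the remaining basis elements (now univariate) give the rest of the solution.
  b = 4: the earlier basis element becomes a + 4 = 0, giving a = -4 — point (-4, 4).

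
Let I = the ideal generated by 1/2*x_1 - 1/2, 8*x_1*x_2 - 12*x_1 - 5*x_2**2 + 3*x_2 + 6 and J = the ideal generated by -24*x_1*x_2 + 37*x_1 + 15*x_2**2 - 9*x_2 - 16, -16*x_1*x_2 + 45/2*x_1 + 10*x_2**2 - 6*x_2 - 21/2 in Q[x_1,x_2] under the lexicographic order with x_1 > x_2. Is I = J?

Equality of ideals is decidable: compute both reduced Gröbner bases (unique for the ordering) and check whether they agree.
Buchberger on the first generating set:
f_1 = 1/2*x_1 - 1/2, LT = x_1.
f_2 = 8*x_1*x_2 - 12*x_1 - 5*x_2**2 + 3*x_2 + 6, LT = x_1*x_2.

S(f_1,f_2): lcm = x_1*x_2. S = 3/2*x_1 + 5/8*x_2**2 - 11/8*x_2 - 3/4.
  leading term x_1: subtract (3)·f_1 from 3/2*x_1 + 5/8*x_2**2 - 11/8*x_2 - 3/4 → 5/8*x_2**2 - 11/8*x_2 + 3/4
  leading term x_2**2: no divisor's leading term divides it; move 5/8*x_2**2 to the remainder.
  leading term x_2: no divisor's leading term divides it; move -11/8*x_2 to the remainder.
  leading term 1: no divisor's leading term divides it; move 3/4 to the remainder.
  remainder 5/8*x_2**2 - 11/8*x_2 + 3/4 ≠ 0; add g_3 = 5/8*x_2**2 - 11/8*x_2 + 3/4 to the basis.

The other S-polynomials (S(f_1,g_3), S(f_2,g_3)) all reduce to 0 modulo the current basis, so we have a Gröbner basis.
Inter-reduce: drop elements whose leading term is divisible by another's, tail-reduce, and make monic.
Reduced Gröbner basis: {x_1 - 1, x_2**2 - 11/5*x_2 + 6/5}.

Buchberger on the second generating set:
h_1 = -24*x_1*x_2 + 37*x_1 + 15*x_2**2 - 9*x_2 - 16, LT = x_1*x_2.
h_2 = -16*x_1*x_2 + 45/2*x_1 + 10*x_2**2 - 6*x_2 - 21/2, LT = x_1*x_2.

S(h_1,h_2): lcm = x_1*x_2. S = -13/96*x_1 + 1/96.
  leading term x_1: no divisor's leading term divides it; move -13/96*x_1 to the remainder.
  leading term 1: no divisor's leading term divides it; move 1/96 to the remainder.
  remainder -13/96*x_1 + 1/96 ≠ 0; add k_3 = -13/96*x_1 + 1/96 to the basis.

S(h_1,k_3): lcm = x_1*x_2. S = -37/24*x_1 - 5/8*x_2**2 + 47/104*x_2 + 2/3.
  leading term x_1: subtract (148/13)·k_3 from -37/24*x_1 - 5/8*x_2**2 + 47/104*x_2 + 2/3 → -5/8*x_2**2 + 47/104*x_2 + 57/104
  leading term x_2**2: no divisor's leading term divides it; move -5/8*x_2**2 to the remainder.
  leading term x_2: no divisor's leading term divides it; move 47/104*x_2 to the remainder.
  leading term 1: no divisor's leading term divides it; move 57/104 to the remainder.
  remainder -5/8*x_2**2 + 47/104*x_2 + 57/104 ≠ 0; add k_4 = -5/8*x_2**2 + 47/104*x_2 + 57/104 to the basis.

The other S-polynomials (S(h_2,k_3), S(h_1,k_4), S(h_2,k_4), S(k_3,k_4)) all reduce to 0 modulo the current basis, so we have a Gröbner basis.
Inter-reduce: drop elements whose leading term is divisible by another's, tail-reduce, and make monic.
Reduced Gröbner basis: {x_1 - 1/13, x_2**2 - 47/65*x_2 - 57/65}.

Since the reduced bases disagree, the two ideals are not the same.

No, the ideals differ.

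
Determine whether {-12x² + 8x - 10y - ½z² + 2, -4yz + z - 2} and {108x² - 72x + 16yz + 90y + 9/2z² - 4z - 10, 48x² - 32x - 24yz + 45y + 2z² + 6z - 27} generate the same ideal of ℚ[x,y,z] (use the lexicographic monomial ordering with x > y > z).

Equality of ideals is decidable: compute both reduced Gröbner bases (unique for the ordering) and check whether they agree.
Buchberger on the first generating set:
f_1 = -12x² + 8x - 10y - ½z² + 2, LT = x².
f_2 = -4yz + z - 2, LT = yz.

The S-polynomials (S(f_1,f_2)) all reduce to 0 modulo the current basis, so we have a Gröbner basis.
Inter-reduce: drop elements whose leading term is divisible by another's, tail-reduce, and make monic.
Reduced Gröbner basis: {x² - ⅔x + ⅚y + 1/24z² - ⅙, yz - ¼z + ½}.

Buchberger on the second generating set:
h_1 = 108x² - 72x + 16yz + 90y + 9/2z² - 4z - 10, LT = x².
h_2 = 48x² - 32x - 24yz + 45y + 2z² + 6z - 27, LT = x².

S(h_1,h_2): lcm = x². S = 35/54yz - 5/48y - 35/216z + 203/432.
  leading term yz: no divisor's leading term divides it; move 35/54yz to the remainder.
  leading term y: no divisor's leading term divides it; move -5/48y to the remainder.
  leading term z: no divisor's leading term divides it; move -35/216z to the remainder.
  leading term 1: no divisor's leading term divides it; move 203/432 to the remainder.
  remainder 35/54yz - 5/48y - 35/216z + 203/432 ≠ 0; add k_3 = 35/54yz - 5/48y - 35/216z + 203/432 to the basis.

The other S-polynomials (S(h_1,k_3), S(h_2,k_3)) all reduce to 0 modulo the current basis, so we have a Gröbner basis.
Inter-reduce: drop elements whose leading term is divisible by another's, tail-reduce, and make monic.
Reduced Gröbner basis: {x² - ⅔x + 6/7y + 1/24z² - ⅕, yz - 9/56y - ¼z + 29/40}.

These differ, so the ideals are not equal.

No, the ideals differ.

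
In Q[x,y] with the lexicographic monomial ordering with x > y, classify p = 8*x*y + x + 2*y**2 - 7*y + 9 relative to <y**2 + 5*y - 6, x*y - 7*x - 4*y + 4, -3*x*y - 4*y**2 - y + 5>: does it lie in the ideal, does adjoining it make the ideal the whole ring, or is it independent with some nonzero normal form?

Adjoining 8*x*y + x + 2*y**2 - 7*y + 9 makes the ideal the whole ring: the system is inconsistent.

First compute the reduced Gröbner basis of I by Buchberger's algorithm.
f_1 = y**2 + 5*y - 6, LT = y**2.
f_2 = x*y - 7*x - 4*y + 4, LT = x*y.
f_3 = -3*x*y - 4*y**2 - y + 5, LT = x*y.

S(f_1,f_2): lcm = x*y**2. S = 12*x*y - 6*x + 4*y**2 - 4*y.
  leading term x*y: subtract (12)·f_2 from 12*x*y - 6*x + 4*y**2 - 4*y → 78*x + 4*y**2 + 44*y - 48
  leading term x: no divisor's leading term divides it; move 78*x to the remainder.
  leading term y**2: subtract (4)·f_1 from 4*y**2 + 44*y - 48 → 24*y - 24
  leading term y: no divisor's leading term divides it; move 24*y to the remainder.
  leading term 1: no divisor's leading term divides it; move -24 to the remainder.
  remainder 78*x + 24*y - 24 ≠ 0; add h_4 = 78*x + 24*y - 24 to the basis.

S(f_1,f_3): lcm = x*y**2. S = 5*x*y - 6*x - 4/3*y**3 - 1/3*y**2 + 5/3*y.
  leading term x*y: subtract (5)·f_2 from 5*x*y - 6*x - 4/3*y**3 - 1/3*y**2 + 5/3*y → 29*x - 4/3*y**3 - 1/3*y**2 + 65/3*y - 20
  leading term x: subtract (29/78)·h_4 from 29*x - 4/3*y**3 - 1/3*y**2 + 65/3*y - 20 → -4/3*y**3 - 1/3*y**2 + 497/39*y - 144/13
  leading term y**3: subtract (-4/3*y)·f_1 from -4/3*y**3 - 1/3*y**2 + 497/39*y - 144/13 → 19/3*y**2 + 185/39*y - 144/13
  leading term y**2: subtract (19/3)·f_1 from 19/3*y**2 + 185/39*y - 144/13 → -350/13*y + 350/13
  leading term y: no divisor's leading term divides it; move -350/13*y to the remainder.
  leading term 1: no divisor's leading term divides it; move 350/13 to the remainder.
  remainder -350/13*y + 350/13 ≠ 0; add h_5 = -350/13*y + 350/13 to the basis.

The other S-polynomials (S(f_2,f_3), S(f_1,h_4), S(f_2,h_4), S(f_3,h_4), S(f_1,h_5), S(f_2,h_5), S(f_3,h_5), S(h_4,h_5)) all reduce to 0 modulo the current basis, so we have a Gröbner basis.
Inter-reduce: drop elements whose leading term is divisible by another's, tail-reduce, and make monic.
Reduced Gröbner basis: {x, y - 1}.
Label its elements g_1 = x, g_2 = y - 1.

Reduce p = 8*x*y + x + 2*y**2 - 7*y + 9 modulo G:
  leading term x*y: subtract (8*y)·g_1 from 8*x*y + x + 2*y**2 - 7*y + 9 → x + 2*y**2 - 7*y + 9
  leading term x: subtract (1)·g_1 from x + 2*y**2 - 7*y + 9 → 2*y**2 - 7*y + 9
  leading term y**2: subtract (2*y)·g_2 from 2*y**2 - 7*y + 9 → -5*y + 9
  leading term y: subtract (-5)·g_2 from -5*y + 9 → 4
  leading term 1: no divisor's leading term divides it; move 4 to the remainder.
  normal form = 4.
The normal form is nonzero, so p ∉ I. Since p minus its normal form lies in I, I + (p) = I + (r) where r = 4; decide whether this ideal is the whole ring.
Here r = 4 is a nonzero constant, hence a unit: 1 ∈ I + (p), the Gröbner basis of I + (p) is {1}, and the enlarged system has no common solution — adjoining p is inconsistent.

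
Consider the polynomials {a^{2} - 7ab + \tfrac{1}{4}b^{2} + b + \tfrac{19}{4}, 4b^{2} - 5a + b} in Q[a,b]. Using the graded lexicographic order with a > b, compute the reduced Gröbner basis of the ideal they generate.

f_1 = a^{2} - 7ab + \tfrac{1}{4}b^{2} + b + \tfrac{19}{4}, LT = a^{2}.
f_2 = 4b^{2} - 5a + b, LT = b^{2}.

S(f_1,f_2): leading monomials are coprime, so the S-polynomial reduces to 0 (Buchberger's first criterion).
Every S-polynomial of the final basis reduces to 0, so we have a Gröbner basis.

G = {a^{2} - 7ab + \tfrac{5}{16}a + \tfrac{15}{16}b + \tfrac{19}{4}, b^{2} - \tfrac{5}{4}a + \tfrac{1}{4}b}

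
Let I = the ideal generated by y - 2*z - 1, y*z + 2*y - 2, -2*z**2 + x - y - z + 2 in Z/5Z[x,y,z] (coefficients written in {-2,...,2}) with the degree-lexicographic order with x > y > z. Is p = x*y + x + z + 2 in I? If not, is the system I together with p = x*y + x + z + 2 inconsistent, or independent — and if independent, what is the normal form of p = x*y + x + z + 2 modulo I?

x*y + x + z + 2 lies in I (it reduces to 0).

First compute the reduced Gröbner basis of I by Buchberger's algorithm.
f_1 = y - 2*z - 1, LT = y.
f_2 = y*z + 2*y - 2, LT = y*z.
f_3 = -2*z**2 + x - y - z + 2, LT = z**2.

S(f_1,f_2): lcm = y*z. S = -2*z**2 - 2*y - z + 2.
  leading term z**2: subtract (1)·f_3 from -2*z**2 - 2*y - z + 2 → -x - y
  leading term x: no divisor's leading term divides it; move -x to the remainder.
  leading term y: subtract (-1)·f_1 from -y → -2*z - 1
  leading term z: no divisor's leading term divides it; move -2*z to the remainder.
  leading term 1: no divisor's leading term divides it; move -1 to the remainder.
  remainder -x - 2*z - 1 ≠ 0; add h_4 = -x - 2*z - 1 to the basis.

S(f_1,f_3): leading monomials are coprime, so the S-polynomial reduces to 0 (Buchberger's first criterion).
S(f_2,f_3): lcm = y*z**2. S = -2*x*y + 2*y**2 - y*z + y - 2*z.
  leading term x*y: subtract (-2*x)·f_1 from -2*x*y + 2*y**2 - y*z + y - 2*z → x*z + 2*y**2 - y*z - 2*x + y - 2*z
  leading term x*z: subtract (-z)·h_4 from x*z + 2*y**2 - y*z - 2*x + y - 2*z → 2*y**2 - y*z - 2*z**2 - 2*x + y + 2*z
  leading term y**2: subtract (2*y)·f_1 from 2*y**2 - y*z - 2*z**2 - 2*x + y + 2*z → -2*y*z - 2*z**2 - 2*x - 2*y + 2*z
  leading term y*z: subtract (-2*z)·f_1 from -2*y*z - 2*z**2 - 2*x - 2*y + 2*z → -z**2 - 2*x - 2*y
  leading term z**2: subtract (-2)·f_3 from -z**2 - 2*x - 2*y → y - 2*z - 1
  leading term y: subtract (1)·f_1 from y - 2*z - 1 → 0
  remainder 0.

S(f_1,h_4): leading monomials are coprime, so the S-polynomial reduces to 0 (Buchberger's first criterion).
S(f_2,h_4): leading monomials are coprime, so the S-polynomial reduces to 0 (Buchberger's first criterion).
S(f_3,h_4): leading monomials are coprime, so the S-polynomial reduces to 0 (Buchberger's first criterion).
Every S-polynomial of the final basis reduces to 0, so we have a Gröbner basis.
Inter-reduce: drop elements whose leading term is divisible by another's, tail-reduce, and make monic.
Reduced Gröbner basis: {z**2, x + 2*z + 1, y - 2*z - 1}.
Label its elements g_1 = z**2, g_2 = x + 2*z + 1, g_3 = y - 2*z - 1.

Reduce p = x*y + x + z + 2 modulo G:
  leading term x*y: subtract (y)·g_2 from x*y + x + z + 2 → -2*y*z + x - y + z + 2
  leading term y*z: subtract (-2*z)·g_3 from -2*y*z + x - y + z + 2 → z**2 + x - y - z + 2
  leading term z**2: subtract (1)·g_1 from z**2 + x - y - z + 2 → x - y - z + 2
  leading term x: subtract (1)·g_2 from x - y - z + 2 → -y + 2*z + 1
  leading term y: subtract (-1)·g_3 from -y + 2*z + 1 → 0
  normal form = 0.
Since the normal form is 0, p ∈ I.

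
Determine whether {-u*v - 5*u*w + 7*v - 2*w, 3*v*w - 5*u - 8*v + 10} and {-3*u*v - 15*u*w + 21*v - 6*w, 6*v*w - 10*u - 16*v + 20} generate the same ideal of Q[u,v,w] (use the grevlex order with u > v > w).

Since reduced Gröbner bases are canonical representatives of ideals under a given ordering, it suffices to compute and compare them.
Buchberger on the first generating set:
f_1 = -u*v - 5*u*w + 7*v - 2*w, LT = u*v.
f_2 = 3*v*w - 5*u - 8*v + 10, LT = v*w.

S(f_1,f_2): lcm = u*v*w. S = 5*u*w**2 + 5/3*u**2 + 8/3*u*v - 7*v*w + 2*w**2 - 10/3*u.
  leading term u*w**2: no divisor's leading term divides it; move 5*u*w**2 to the remainder.
  leading term u**2: no divisor's leading term divides it; move 5/3*u**2 to the remainder.
  leading term u*v: subtract (-8/3)·f_1 from 8/3*u*v - 7*v*w + 2*w**2 - 10/3*u → -40/3*u*w - 7*v*w + 2*w**2 - 10/3*u + 56/3*v - 16/3*w
  leading term u*w: no divisor's leading term divides it; move -40/3*u*w to the remainder.
  leading term v*w: subtract (-7/3)·f_2 from -7*v*w + 2*w**2 - 10/3*u + 56/3*v - 16/3*w → 2*w**2 - 15*u - 16/3*w + 70/3
  leading term w**2: no divisor's leading term divides it; move 2*w**2 to the remainder.
  leading term u: no divisor's leading term divides it; move -15*u to the remainder.
  leading term w: no divisor's leading term divides it; move -16/3*w to the remainder.
  leading term 1: no divisor's leading term divides it; move 70/3 to the remainder.
  remainder 5*u*w**2 + 5/3*u**2 - 40/3*u*w + 2*w**2 - 15*u - 16/3*w + 70/3 ≠ 0; add g_3 = 5*u*w**2 + 5/3*u**2 - 40/3*u*w + 2*w**2 - 15*u - 16/3*w + 70/3 to the basis.

The other S-polynomials (S(f_1,g_3), S(f_2,g_3)) all reduce to 0 modulo the current basis, so we have a Gröbner basis.
Inter-reduce: drop elements whose leading term is divisible by another's, tail-reduce, and make monic.
Reduced Gröbner basis: {u*w**2 + 1/3*u**2 - 8/3*u*w + 2/5*w**2 - 3*u - 16/15*w + 14/3, u*v + 5*u*w - 7*v + 2*w, v*w - 5/3*u - 8/3*v + 10/3}.

Buchberger on the second generating set:
h_1 = -3*u*v - 15*u*w + 21*v - 6*w, LT = u*v.
h_2 = 6*v*w - 10*u - 16*v + 20, LT = v*w.

S(h_1,h_2): lcm = u*v*w. S = 5*u*w**2 + 5/3*u**2 + 8/3*u*v - 7*v*w + 2*w**2 - 10/3*u.
  leading term u*w**2: no divisor's leading term divides it; move 5*u*w**2 to the remainder.
  leading term u**2: no divisor's leading term divides it; move 5/3*u**2 to the remainder.
  leading term u*v: subtract (-8/9)·h_1 from 8/3*u*v - 7*v*w + 2*w**2 - 10/3*u → -40/3*u*w - 7*v*w + 2*w**2 - 10/3*u + 56/3*v - 16/3*w
  leading term u*w: no divisor's leading term divides it; move -40/3*u*w to the remainder.
  leading term v*w: subtract (-7/6)·h_2 from -7*v*w + 2*w**2 - 10/3*u + 56/3*v - 16/3*w → 2*w**2 - 15*u - 16/3*w + 70/3
  leading term w**2: no divisor's leading term divides it; move 2*w**2 to the remainder.
  leading term u: no divisor's leading term divides it; move -15*u to the remainder.
  leading term w: no divisor's leading term divides it; move -16/3*w to the remainder.
  leading term 1: no divisor's leading term divides it; move 70/3 to the remainder.
  remainder 5*u*w**2 + 5/3*u**2 - 40/3*u*w + 2*w**2 - 15*u - 16/3*w + 70/3 ≠ 0; add k_3 = 5*u*w**2 + 5/3*u**2 - 40/3*u*w + 2*w**2 - 15*u - 16/3*w + 70/3 to the basis.

The other S-polynomials (S(h_1,k_3), S(h_2,k_3)) all reduce to 0 modulo the current basis, so we have a Gröbner basis.
Inter-reduce: drop elements whose leading term is divisible by another's, tail-reduce, and make monic.
Reduced Gröbner basis: {u*w**2 + 1/3*u**2 - 8/3*u*w + 2/5*w**2 - 3*u - 16/15*w + 14/3, u*v + 5*u*w - 7*v + 2*w, v*w - 5/3*u - 8/3*v + 10/3}.

These coincide, so the ideals are equal.
The choice of monomial ordering does not affect the verdict — as long as both bases are computed under the same ordering, their equality decides ideal equality.

Yes, the ideals are equal.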